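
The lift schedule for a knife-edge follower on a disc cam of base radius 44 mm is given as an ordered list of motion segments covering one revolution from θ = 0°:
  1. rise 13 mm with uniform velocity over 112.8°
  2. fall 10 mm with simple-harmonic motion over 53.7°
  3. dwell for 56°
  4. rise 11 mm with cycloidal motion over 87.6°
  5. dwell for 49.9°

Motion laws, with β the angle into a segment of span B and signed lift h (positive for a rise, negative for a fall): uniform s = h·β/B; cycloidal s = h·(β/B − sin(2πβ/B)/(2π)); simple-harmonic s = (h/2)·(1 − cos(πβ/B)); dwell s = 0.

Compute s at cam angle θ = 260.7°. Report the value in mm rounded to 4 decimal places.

seg 1 [0°–112.8°] uniform, h=13: full span → s += 13 → s = 13.0000
seg 2 [112.8°–166.5°] simple-harmonic, h=-10: full span → s += -10 → s = 3.0000
seg 3 [166.5°–222.5°] dwell: s stays 3.0000
seg 4 [222.5°–310.1°] cycloidal, h=11: θ=260.7° here. β=38.2, B=87.6. 11·(0.4361 − sin(2π·0.4361)/(2π)) = 4.1124 → s = 7.1124

7.1124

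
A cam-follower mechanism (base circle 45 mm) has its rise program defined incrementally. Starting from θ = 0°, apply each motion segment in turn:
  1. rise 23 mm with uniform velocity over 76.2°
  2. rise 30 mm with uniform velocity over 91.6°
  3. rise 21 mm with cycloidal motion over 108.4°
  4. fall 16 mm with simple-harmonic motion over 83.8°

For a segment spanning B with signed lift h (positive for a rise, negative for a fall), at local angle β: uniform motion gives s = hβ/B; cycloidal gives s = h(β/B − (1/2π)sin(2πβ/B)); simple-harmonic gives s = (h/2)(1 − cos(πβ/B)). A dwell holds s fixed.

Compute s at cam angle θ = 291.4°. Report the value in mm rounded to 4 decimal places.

seg 1 [0°–76.2°] uniform, h=23: full span → s += 23 → s = 23.0000
seg 2 [76.2°–167.8°] uniform, h=30: full span → s += 30 → s = 53.0000
seg 3 [167.8°–276.2°] cycloidal, h=21: full span → s += 21 → s = 74.0000
seg 4 [276.2°–360°] simple-harmonic, h=-16: θ=291.4° here. β=15.2, B=83.8. -16/2·(1 − cos(π·0.1814)) = -1.2641 → s = 72.7359

72.7359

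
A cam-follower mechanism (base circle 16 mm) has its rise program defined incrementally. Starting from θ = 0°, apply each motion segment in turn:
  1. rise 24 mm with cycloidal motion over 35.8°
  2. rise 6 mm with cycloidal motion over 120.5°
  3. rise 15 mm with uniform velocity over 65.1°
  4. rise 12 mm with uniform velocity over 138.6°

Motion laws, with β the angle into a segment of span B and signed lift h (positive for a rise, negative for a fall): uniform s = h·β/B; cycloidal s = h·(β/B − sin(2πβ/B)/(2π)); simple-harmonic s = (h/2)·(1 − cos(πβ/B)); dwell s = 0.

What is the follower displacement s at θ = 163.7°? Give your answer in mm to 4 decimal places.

seg 1 [0°–35.8°] cycloidal, h=24: full span → s += 24 → s = 24.0000
seg 2 [35.8°–156.3°] cycloidal, h=6: full span → s += 6 → s = 30.0000
seg 3 [156.3°–221.4°] uniform, h=15: θ=163.7° here. β=7.4, B=65.1. 15·7.4/65.1 = 1.7051 → s = 31.7051

31.7051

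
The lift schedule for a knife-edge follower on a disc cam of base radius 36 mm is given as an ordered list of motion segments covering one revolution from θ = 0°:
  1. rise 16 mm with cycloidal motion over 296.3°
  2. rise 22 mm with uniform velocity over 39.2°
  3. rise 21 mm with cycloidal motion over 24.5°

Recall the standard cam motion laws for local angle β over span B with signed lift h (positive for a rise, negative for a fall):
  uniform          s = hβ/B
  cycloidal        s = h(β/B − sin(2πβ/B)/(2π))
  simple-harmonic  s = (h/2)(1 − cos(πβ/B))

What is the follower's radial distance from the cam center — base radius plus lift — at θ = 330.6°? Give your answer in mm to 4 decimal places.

seg 1 [0°–296.3°] cycloidal, h=16: full span → s += 16 → s = 16.0000
seg 2 [296.3°–335.5°] uniform, h=22: θ=330.6° here. β=34.3, B=39.2. 22·34.3/39.2 = 19.2500 → s = 35.2500
radial distance = base radius + s = 36 + 35.2500 = 71.2500

71.2500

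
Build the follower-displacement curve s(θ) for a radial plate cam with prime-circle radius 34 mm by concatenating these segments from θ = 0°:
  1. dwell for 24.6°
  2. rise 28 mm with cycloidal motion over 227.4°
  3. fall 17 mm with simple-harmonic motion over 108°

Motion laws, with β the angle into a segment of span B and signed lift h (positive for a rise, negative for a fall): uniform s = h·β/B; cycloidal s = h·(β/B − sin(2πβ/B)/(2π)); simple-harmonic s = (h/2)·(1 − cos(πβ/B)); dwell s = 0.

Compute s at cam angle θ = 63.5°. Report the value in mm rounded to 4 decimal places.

seg 1 [0°–24.6°] dwell: s stays 0.0000
seg 2 [24.6°–252°] cycloidal, h=28: θ=63.5° here. β=38.9, B=227.4. 28·(0.1711 − sin(2π·0.1711)/(2π)) = 0.8704 → s = 0.8704

0.8704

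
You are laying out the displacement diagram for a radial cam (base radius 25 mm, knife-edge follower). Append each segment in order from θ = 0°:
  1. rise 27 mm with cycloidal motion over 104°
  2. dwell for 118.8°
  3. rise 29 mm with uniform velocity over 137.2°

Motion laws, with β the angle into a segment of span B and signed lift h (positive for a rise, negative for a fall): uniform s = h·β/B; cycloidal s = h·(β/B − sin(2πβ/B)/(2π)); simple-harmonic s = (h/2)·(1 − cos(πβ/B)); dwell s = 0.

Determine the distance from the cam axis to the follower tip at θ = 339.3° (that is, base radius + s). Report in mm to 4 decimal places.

seg 1 [0°–104°] cycloidal, h=27: full span → s += 27 → s = 27.0000
seg 2 [104°–222.8°] dwell: s stays 27.0000
seg 3 [222.8°–360°] uniform, h=29: θ=339.3° here. β=116.5, B=137.2. 29·116.5/137.2 = 24.6246 → s = 51.6246
radial distance = base radius + s = 25 + 51.6246 = 76.6246

76.6246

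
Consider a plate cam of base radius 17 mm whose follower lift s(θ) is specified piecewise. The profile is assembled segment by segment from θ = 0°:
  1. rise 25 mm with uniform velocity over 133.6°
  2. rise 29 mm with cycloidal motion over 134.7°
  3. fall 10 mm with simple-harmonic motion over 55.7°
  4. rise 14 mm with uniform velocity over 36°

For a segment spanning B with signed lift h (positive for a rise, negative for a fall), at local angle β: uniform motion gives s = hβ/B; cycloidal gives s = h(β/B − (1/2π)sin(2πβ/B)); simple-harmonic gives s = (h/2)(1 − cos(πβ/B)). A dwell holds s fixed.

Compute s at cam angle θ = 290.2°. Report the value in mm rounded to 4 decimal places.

seg 1 [0°–133.6°] uniform, h=25: full span → s += 25 → s = 25.0000
seg 2 [133.6°–268.3°] cycloidal, h=29: full span → s += 29 → s = 54.0000
seg 3 [268.3°–324°] simple-harmonic, h=-10: θ=290.2° here. β=21.9, B=55.7. -10/2·(1 − cos(π·0.3932)) = -3.3534 → s = 50.6466

50.6466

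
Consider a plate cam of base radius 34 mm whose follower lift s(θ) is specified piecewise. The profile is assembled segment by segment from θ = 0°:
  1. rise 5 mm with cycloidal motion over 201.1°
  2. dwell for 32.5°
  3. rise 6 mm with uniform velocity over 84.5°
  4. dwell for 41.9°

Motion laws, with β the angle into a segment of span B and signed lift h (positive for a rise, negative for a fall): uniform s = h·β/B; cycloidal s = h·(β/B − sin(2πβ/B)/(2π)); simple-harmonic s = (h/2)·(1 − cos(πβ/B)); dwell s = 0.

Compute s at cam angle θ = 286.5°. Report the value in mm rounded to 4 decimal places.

seg 1 [0°–201.1°] cycloidal, h=5: full span → s += 5 → s = 5.0000
seg 2 [201.1°–233.6°] dwell: s stays 5.0000
seg 3 [233.6°–318.1°] uniform, h=6: θ=286.5° here. β=52.9, B=84.5. 6·52.9/84.5 = 3.7562 → s = 8.7562

8.7562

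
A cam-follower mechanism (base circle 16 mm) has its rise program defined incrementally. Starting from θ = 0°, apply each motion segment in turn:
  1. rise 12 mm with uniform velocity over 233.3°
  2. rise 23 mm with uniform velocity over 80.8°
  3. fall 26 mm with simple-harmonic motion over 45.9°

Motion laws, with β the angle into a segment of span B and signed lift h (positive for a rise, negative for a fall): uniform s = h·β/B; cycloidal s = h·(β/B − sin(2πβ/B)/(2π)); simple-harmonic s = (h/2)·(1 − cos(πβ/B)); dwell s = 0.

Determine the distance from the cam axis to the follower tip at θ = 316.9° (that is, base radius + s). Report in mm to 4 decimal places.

seg 1 [0°–233.3°] uniform, h=12: full span → s += 12 → s = 12.0000
seg 2 [233.3°–314.1°] uniform, h=23: full span → s += 23 → s = 35.0000
seg 3 [314.1°–360°] simple-harmonic, h=-26: θ=316.9° here. β=2.8, B=45.9. -26/2·(1 − cos(π·0.0610)) = -0.2380 → s = 34.7620
radial distance = base radius + s = 16 + 34.7620 = 50.7620

50.7620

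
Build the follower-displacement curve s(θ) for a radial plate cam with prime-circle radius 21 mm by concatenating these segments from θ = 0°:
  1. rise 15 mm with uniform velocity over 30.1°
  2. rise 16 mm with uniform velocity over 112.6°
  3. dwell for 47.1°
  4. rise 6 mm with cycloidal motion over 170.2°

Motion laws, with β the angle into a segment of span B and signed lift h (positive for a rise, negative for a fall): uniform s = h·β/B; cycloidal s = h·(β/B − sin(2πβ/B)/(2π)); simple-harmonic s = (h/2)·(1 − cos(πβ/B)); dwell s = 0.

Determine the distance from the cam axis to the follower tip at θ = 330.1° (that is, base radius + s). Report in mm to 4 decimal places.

seg 1 [0°–30.1°] uniform, h=15: full span → s += 15 → s = 15.0000
seg 2 [30.1°–142.7°] uniform, h=16: full span → s += 16 → s = 31.0000
seg 3 [142.7°–189.8°] dwell: s stays 31.0000
seg 4 [189.8°–360°] cycloidal, h=6: θ=330.1° here. β=140.3, B=170.2. 6·(0.8243 − sin(2π·0.8243)/(2π)) = 5.7986 → s = 36.7986
radial distance = base radius + s = 21 + 36.7986 = 57.7986

57.7986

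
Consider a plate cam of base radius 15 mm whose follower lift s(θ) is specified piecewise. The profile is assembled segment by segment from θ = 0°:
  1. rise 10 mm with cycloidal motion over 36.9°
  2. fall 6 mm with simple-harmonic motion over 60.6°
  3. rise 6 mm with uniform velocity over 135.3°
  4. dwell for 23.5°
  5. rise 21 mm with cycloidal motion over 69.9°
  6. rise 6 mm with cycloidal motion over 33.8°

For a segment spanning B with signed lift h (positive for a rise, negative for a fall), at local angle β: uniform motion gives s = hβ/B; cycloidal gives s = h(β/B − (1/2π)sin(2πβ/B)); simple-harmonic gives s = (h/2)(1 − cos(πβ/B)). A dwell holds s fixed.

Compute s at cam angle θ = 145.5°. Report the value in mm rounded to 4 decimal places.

seg 1 [0°–36.9°] cycloidal, h=10: full span → s += 10 → s = 10.0000
seg 2 [36.9°–97.5°] simple-harmonic, h=-6: full span → s += -6 → s = 4.0000
seg 3 [97.5°–232.8°] uniform, h=6: θ=145.5° here. β=48, B=135.3. 6·48/135.3 = 2.1286 → s = 6.1286

6.1286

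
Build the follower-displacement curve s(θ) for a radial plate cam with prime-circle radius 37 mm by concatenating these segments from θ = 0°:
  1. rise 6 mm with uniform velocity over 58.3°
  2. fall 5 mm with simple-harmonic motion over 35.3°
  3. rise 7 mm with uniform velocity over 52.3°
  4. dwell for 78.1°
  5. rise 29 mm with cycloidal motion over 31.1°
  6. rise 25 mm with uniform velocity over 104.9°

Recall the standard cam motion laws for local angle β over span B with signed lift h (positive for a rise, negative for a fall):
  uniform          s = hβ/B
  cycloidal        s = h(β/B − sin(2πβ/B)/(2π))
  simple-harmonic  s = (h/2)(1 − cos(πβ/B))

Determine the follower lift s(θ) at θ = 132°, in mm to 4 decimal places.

seg 1 [0°–58.3°] uniform, h=6: full span → s += 6 → s = 6.0000
seg 2 [58.3°–93.6°] simple-harmonic, h=-5: full span → s += -5 → s = 1.0000
seg 3 [93.6°–145.9°] uniform, h=7: θ=132° here. β=38.4, B=52.3. 7·38.4/52.3 = 5.1396 → s = 6.1396

6.1396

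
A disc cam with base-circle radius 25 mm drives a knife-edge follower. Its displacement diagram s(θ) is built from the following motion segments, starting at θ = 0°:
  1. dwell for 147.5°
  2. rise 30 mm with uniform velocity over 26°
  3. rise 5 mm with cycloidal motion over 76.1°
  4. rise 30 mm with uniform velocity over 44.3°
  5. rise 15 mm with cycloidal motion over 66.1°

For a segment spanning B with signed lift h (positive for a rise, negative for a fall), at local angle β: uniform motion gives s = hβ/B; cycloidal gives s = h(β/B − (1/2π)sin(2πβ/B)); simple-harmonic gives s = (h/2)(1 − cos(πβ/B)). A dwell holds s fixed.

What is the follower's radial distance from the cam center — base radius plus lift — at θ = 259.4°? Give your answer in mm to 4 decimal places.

seg 1 [0°–147.5°] dwell: s stays 0.0000
seg 2 [147.5°–173.5°] uniform, h=30: full span → s += 30 → s = 30.0000
seg 3 [173.5°–249.6°] cycloidal, h=5: full span → s += 5 → s = 35.0000
seg 4 [249.6°–293.9°] uniform, h=30: θ=259.4° here. β=9.8, B=44.3. 30·9.8/44.3 = 6.6366 → s = 41.6366
radial distance = base radius + s = 25 + 41.6366 = 66.6366

66.6366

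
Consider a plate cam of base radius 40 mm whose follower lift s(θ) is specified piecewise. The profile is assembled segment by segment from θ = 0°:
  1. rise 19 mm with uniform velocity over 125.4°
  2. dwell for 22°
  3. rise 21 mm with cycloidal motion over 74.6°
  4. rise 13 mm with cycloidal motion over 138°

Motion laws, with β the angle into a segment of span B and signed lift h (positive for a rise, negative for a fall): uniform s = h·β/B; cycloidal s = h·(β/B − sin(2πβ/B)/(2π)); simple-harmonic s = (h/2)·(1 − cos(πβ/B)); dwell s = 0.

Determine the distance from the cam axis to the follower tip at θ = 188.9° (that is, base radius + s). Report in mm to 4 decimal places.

seg 1 [0°–125.4°] uniform, h=19: full span → s += 19 → s = 19.0000
seg 2 [125.4°–147.4°] dwell: s stays 19.0000
seg 3 [147.4°–222°] cycloidal, h=21: θ=188.9° here. β=41.5, B=74.6. 21·(0.5563 − sin(2π·0.5563)/(2π)) = 12.8401 → s = 31.8401
radial distance = base radius + s = 40 + 31.8401 = 71.8401

71.8401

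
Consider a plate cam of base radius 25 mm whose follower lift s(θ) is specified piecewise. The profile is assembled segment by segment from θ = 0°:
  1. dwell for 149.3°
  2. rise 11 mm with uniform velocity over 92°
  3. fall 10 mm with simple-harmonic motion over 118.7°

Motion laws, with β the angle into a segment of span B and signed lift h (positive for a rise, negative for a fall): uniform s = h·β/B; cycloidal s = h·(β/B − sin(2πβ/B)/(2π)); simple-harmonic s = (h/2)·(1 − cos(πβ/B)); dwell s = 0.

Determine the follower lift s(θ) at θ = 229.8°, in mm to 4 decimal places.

seg 1 [0°–149.3°] dwell: s stays 0.0000
seg 2 [149.3°–241.3°] uniform, h=11: θ=229.8° here. β=80.5, B=92. 11·80.5/92 = 9.6250 → s = 9.6250

9.6250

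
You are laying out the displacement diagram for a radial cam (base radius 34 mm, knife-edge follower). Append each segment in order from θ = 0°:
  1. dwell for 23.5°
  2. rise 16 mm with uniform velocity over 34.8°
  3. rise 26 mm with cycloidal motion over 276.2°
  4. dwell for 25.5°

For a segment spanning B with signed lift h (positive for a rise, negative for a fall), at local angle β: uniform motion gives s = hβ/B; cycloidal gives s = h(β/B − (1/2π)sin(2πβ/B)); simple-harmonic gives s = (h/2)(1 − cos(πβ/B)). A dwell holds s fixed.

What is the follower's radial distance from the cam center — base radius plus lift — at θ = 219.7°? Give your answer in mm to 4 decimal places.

seg 1 [0°–23.5°] dwell: s stays 0.0000
seg 2 [23.5°–58.3°] uniform, h=16: full span → s += 16 → s = 16.0000
seg 3 [58.3°–334.5°] cycloidal, h=26: θ=219.7° here. β=161.4, B=276.2. 26·(0.5844 − sin(2π·0.5844)/(2π)) = 17.2854 → s = 33.2854
radial distance = base radius + s = 34 + 33.2854 = 67.2854

67.2854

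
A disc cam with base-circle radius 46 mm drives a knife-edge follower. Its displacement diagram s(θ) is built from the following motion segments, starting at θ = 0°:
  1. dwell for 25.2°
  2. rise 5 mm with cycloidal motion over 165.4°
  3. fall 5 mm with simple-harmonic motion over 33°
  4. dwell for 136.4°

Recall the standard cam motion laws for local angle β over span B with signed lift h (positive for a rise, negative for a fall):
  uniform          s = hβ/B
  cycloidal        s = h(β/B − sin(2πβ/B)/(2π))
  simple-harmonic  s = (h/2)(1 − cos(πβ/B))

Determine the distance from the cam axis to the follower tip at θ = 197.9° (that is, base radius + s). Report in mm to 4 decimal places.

seg 1 [0°–25.2°] dwell: s stays 0.0000
seg 2 [25.2°–190.6°] cycloidal, h=5: full span → s += 5 → s = 5.0000
seg 3 [190.6°–223.6°] simple-harmonic, h=-5: θ=197.9° here. β=7.3, B=33. -5/2·(1 − cos(π·0.2212)) = -0.5798 → s = 4.4202
radial distance = base radius + s = 46 + 4.4202 = 50.4202

50.4202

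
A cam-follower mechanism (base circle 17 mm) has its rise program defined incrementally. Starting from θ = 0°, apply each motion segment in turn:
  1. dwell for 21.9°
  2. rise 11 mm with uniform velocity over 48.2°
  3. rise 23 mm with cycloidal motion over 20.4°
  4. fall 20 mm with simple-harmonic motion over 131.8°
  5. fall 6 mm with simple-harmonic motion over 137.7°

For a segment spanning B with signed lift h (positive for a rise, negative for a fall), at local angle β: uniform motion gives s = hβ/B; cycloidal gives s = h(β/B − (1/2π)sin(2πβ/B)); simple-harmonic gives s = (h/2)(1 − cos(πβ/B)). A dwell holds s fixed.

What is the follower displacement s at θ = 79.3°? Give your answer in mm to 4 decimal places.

seg 1 [0°–21.9°] dwell: s stays 0.0000
seg 2 [21.9°–70.1°] uniform, h=11: full span → s += 11 → s = 11.0000
seg 3 [70.1°–90.5°] cycloidal, h=23: θ=79.3° here. β=9.2, B=20.4. 23·(0.4510 − sin(2π·0.4510)/(2π)) = 9.2628 → s = 20.2628

20.2628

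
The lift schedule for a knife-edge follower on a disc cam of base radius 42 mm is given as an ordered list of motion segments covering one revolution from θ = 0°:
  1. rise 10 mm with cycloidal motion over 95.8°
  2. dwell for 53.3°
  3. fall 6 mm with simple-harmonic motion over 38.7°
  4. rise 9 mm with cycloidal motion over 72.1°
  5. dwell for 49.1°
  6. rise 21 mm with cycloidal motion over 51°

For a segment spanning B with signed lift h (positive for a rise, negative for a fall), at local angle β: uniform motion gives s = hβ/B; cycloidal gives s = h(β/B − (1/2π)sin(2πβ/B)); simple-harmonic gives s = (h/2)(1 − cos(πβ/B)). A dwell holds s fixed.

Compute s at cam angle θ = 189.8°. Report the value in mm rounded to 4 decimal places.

seg 1 [0°–95.8°] cycloidal, h=10: full span → s += 10 → s = 10.0000
seg 2 [95.8°–149.1°] dwell: s stays 10.0000
seg 3 [149.1°–187.8°] simple-harmonic, h=-6: full span → s += -6 → s = 4.0000
seg 4 [187.8°–259.9°] cycloidal, h=9: θ=189.8° here. β=2, B=72.1. 9·(0.0277 − sin(2π·0.0277)/(2π)) = 0.0013 → s = 4.0013

4.0013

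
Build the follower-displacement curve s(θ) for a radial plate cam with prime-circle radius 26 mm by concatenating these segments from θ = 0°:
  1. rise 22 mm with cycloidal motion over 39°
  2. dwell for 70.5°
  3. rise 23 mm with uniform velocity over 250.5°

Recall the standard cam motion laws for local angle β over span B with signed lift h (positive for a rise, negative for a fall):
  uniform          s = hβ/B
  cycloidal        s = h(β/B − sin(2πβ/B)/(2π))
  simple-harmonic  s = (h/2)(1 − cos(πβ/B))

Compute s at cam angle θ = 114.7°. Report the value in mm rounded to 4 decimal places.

seg 1 [0°–39°] cycloidal, h=22: full span → s += 22 → s = 22.0000
seg 2 [39°–109.5°] dwell: s stays 22.0000
seg 3 [109.5°–360°] uniform, h=23: θ=114.7° here. β=5.2, B=250.5. 23·5.2/250.5 = 0.4774 → s = 22.4774

22.4774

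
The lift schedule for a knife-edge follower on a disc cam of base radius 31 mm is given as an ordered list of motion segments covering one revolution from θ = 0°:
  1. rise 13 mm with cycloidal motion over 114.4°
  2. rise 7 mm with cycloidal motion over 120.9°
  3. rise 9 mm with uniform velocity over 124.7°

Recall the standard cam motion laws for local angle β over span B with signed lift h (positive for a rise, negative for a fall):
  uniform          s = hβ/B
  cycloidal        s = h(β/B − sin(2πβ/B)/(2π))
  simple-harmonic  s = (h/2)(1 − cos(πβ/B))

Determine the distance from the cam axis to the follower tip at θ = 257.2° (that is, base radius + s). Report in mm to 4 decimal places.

seg 1 [0°–114.4°] cycloidal, h=13: full span → s += 13 → s = 13.0000
seg 2 [114.4°–235.3°] cycloidal, h=7: full span → s += 7 → s = 20.0000
seg 3 [235.3°–360°] uniform, h=9: θ=257.2° here. β=21.9, B=124.7. 9·21.9/124.7 = 1.5806 → s = 21.5806
radial distance = base radius + s = 31 + 21.5806 = 52.5806

52.5806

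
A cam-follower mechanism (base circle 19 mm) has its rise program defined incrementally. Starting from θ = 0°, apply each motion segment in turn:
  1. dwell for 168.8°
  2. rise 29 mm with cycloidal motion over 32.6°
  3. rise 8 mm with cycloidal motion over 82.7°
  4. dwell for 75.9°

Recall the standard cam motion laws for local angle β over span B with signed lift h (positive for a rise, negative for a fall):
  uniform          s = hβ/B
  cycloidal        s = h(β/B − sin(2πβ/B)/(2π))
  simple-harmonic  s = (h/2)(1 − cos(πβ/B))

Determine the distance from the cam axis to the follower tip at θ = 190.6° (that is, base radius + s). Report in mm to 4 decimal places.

seg 1 [0°–168.8°] dwell: s stays 0.0000
seg 2 [168.8°–201.4°] cycloidal, h=29: θ=190.6° here. β=21.8, B=32.6. 29·(0.6687 − sin(2π·0.6687)/(2π)) = 23.4191 → s = 23.4191
radial distance = base radius + s = 19 + 23.4191 = 42.4191

42.4191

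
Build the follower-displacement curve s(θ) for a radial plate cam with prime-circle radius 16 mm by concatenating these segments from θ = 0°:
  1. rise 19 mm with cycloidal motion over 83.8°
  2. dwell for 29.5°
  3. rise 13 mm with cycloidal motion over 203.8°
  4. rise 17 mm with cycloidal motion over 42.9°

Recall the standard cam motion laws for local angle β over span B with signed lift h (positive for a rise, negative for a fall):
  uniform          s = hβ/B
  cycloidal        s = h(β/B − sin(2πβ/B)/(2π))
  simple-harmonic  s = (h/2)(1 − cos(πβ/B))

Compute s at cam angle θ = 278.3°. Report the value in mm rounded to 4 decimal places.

seg 1 [0°–83.8°] cycloidal, h=19: full span → s += 19 → s = 19.0000
seg 2 [83.8°–113.3°] dwell: s stays 19.0000
seg 3 [113.3°–317.1°] cycloidal, h=13: θ=278.3° here. β=165, B=203.8. 13·(0.8096 − sin(2π·0.8096)/(2π)) = 12.4506 → s = 31.4506

31.4506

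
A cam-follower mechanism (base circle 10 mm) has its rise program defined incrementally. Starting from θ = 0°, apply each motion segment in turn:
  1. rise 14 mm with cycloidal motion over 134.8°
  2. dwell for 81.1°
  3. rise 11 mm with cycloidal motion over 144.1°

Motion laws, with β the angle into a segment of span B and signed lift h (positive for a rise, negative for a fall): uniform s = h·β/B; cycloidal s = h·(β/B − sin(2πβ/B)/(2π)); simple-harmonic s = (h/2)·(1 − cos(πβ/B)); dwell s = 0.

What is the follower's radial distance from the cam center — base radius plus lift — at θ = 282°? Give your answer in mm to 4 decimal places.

seg 1 [0°–134.8°] cycloidal, h=14: full span → s += 14 → s = 14.0000
seg 2 [134.8°–215.9°] dwell: s stays 14.0000
seg 3 [215.9°–360°] cycloidal, h=11: θ=282° here. β=66.1, B=144.1. 11·(0.4587 − sin(2π·0.4587)/(2π)) = 4.5967 → s = 18.5967
radial distance = base radius + s = 10 + 18.5967 = 28.5967

28.5967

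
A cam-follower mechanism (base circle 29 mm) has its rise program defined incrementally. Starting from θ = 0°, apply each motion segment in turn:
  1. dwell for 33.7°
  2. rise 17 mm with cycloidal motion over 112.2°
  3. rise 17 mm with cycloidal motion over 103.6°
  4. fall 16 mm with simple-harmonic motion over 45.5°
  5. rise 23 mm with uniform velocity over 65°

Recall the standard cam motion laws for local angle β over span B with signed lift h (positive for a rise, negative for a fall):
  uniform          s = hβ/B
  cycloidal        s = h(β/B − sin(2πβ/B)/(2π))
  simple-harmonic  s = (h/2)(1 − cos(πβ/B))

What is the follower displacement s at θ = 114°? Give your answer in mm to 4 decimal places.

seg 1 [0°–33.7°] dwell: s stays 0.0000
seg 2 [33.7°–145.9°] cycloidal, h=17: θ=114° here. β=80.3, B=112.2. 17·(0.7157 − sin(2π·0.7157)/(2π)) = 14.8097 → s = 14.8097

14.8097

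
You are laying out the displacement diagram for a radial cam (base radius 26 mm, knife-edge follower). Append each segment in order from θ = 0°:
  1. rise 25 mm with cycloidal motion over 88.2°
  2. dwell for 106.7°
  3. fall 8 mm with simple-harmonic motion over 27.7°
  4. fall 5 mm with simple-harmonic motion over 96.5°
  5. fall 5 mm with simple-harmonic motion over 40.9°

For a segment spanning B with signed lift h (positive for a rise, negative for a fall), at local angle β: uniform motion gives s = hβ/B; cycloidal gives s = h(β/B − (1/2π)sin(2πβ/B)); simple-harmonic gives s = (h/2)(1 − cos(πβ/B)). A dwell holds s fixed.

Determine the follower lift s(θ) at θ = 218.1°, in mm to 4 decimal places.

seg 1 [0°–88.2°] cycloidal, h=25: full span → s += 25 → s = 25.0000
seg 2 [88.2°–194.9°] dwell: s stays 25.0000
seg 3 [194.9°–222.6°] simple-harmonic, h=-8: θ=218.1° here. β=23.2, B=27.7. -8/2·(1 − cos(π·0.8375)) = -7.4903 → s = 17.5097

17.5097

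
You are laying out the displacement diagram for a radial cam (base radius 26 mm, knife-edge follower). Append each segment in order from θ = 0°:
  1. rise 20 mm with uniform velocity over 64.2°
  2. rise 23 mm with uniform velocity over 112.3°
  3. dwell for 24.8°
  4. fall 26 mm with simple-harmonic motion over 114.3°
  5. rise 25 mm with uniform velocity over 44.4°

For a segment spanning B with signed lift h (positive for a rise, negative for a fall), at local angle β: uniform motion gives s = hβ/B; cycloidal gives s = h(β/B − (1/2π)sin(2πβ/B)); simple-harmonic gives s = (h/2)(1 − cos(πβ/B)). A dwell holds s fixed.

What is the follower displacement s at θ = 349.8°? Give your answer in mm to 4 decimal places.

seg 1 [0°–64.2°] uniform, h=20: full span → s += 20 → s = 20.0000
seg 2 [64.2°–176.5°] uniform, h=23: full span → s += 23 → s = 43.0000
seg 3 [176.5°–201.3°] dwell: s stays 43.0000
seg 4 [201.3°–315.6°] simple-harmonic, h=-26: full span → s += -26 → s = 17.0000
seg 5 [315.6°–360°] uniform, h=25: θ=349.8° here. β=34.2, B=44.4. 25·34.2/44.4 = 19.2568 → s = 36.2568

36.2568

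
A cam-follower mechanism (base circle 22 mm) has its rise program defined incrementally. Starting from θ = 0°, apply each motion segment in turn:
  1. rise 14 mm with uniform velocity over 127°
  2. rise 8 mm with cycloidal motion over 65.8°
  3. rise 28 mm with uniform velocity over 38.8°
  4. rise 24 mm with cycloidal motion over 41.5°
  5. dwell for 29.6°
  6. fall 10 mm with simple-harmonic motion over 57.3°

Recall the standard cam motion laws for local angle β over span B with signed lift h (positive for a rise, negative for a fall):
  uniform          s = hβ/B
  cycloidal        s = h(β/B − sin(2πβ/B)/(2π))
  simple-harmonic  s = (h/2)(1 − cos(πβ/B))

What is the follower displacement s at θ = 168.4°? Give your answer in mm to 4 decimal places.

seg 1 [0°–127°] uniform, h=14: full span → s += 14 → s = 14.0000
seg 2 [127°–192.8°] cycloidal, h=8: θ=168.4° here. β=41.4, B=65.8. 8·(0.6292 − sin(2π·0.6292)/(2π)) = 5.9571 → s = 19.9571

19.9571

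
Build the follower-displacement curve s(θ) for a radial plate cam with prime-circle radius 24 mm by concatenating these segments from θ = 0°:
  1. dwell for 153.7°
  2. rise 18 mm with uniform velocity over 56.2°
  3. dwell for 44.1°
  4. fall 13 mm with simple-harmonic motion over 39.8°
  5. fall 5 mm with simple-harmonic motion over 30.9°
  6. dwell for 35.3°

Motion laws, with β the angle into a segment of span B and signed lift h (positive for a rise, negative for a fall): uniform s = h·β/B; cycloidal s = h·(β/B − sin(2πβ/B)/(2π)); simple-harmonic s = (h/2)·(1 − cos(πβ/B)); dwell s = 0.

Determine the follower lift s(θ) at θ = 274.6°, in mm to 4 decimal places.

seg 1 [0°–153.7°] dwell: s stays 0.0000
seg 2 [153.7°–209.9°] uniform, h=18: full span → s += 18 → s = 18.0000
seg 3 [209.9°–254°] dwell: s stays 18.0000
seg 4 [254°–293.8°] simple-harmonic, h=-13: θ=274.6° here. β=20.6, B=39.8. -13/2·(1 − cos(π·0.5176)) = -6.8590 → s = 11.1410

11.1410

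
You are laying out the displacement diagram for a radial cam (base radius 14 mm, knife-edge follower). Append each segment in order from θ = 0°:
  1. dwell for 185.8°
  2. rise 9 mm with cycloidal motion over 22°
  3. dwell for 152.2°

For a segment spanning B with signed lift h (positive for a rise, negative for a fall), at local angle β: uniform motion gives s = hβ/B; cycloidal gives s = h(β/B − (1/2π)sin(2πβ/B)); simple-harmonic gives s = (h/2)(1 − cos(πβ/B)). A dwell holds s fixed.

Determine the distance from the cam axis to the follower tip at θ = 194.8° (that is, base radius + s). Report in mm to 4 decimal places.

seg 1 [0°–185.8°] dwell: s stays 0.0000
seg 2 [185.8°–207.8°] cycloidal, h=9: θ=194.8° here. β=9, B=22. 9·(0.4091 − sin(2π·0.4091)/(2π)) = 2.9074 → s = 2.9074
radial distance = base radius + s = 14 + 2.9074 = 16.9074

16.9074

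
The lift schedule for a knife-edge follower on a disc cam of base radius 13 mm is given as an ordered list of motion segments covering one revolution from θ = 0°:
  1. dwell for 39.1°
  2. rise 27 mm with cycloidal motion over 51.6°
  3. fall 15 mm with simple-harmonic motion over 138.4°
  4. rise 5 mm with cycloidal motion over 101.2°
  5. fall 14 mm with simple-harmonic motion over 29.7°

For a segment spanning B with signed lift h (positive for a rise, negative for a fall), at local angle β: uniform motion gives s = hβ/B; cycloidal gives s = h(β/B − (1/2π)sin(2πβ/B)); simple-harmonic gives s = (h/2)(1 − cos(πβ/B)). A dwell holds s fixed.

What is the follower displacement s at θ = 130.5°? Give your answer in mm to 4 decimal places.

seg 1 [0°–39.1°] dwell: s stays 0.0000
seg 2 [39.1°–90.7°] cycloidal, h=27: full span → s += 27 → s = 27.0000
seg 3 [90.7°–229.1°] simple-harmonic, h=-15: θ=130.5° here. β=39.8, B=138.4. -15/2·(1 − cos(π·0.2876)) = -2.8581 → s = 24.1419

24.1419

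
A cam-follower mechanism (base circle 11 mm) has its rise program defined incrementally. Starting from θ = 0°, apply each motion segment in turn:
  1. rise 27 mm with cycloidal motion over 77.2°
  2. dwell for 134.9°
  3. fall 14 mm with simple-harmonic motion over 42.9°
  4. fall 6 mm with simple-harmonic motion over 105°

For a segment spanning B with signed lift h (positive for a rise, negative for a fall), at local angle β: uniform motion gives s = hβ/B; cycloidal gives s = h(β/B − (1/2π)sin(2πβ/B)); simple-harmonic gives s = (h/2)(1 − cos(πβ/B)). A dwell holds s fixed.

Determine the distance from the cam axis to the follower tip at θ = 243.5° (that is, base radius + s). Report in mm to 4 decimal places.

seg 1 [0°–77.2°] cycloidal, h=27: full span → s += 27 → s = 27.0000
seg 2 [77.2°–212.1°] dwell: s stays 27.0000
seg 3 [212.1°–255°] simple-harmonic, h=-14: θ=243.5° here. β=31.4, B=42.9. -14/2·(1 − cos(π·0.7319)) = -11.6610 → s = 15.3390
radial distance = base radius + s = 11 + 15.3390 = 26.3390

26.3390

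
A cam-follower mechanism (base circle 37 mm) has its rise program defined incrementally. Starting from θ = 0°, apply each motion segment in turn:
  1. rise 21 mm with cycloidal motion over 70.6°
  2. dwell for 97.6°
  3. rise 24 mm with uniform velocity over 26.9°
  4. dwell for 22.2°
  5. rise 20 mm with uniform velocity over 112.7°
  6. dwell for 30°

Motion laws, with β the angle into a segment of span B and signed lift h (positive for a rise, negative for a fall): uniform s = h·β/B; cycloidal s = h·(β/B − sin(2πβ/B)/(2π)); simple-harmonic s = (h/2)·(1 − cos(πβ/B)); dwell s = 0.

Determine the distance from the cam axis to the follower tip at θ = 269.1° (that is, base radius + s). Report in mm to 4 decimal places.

seg 1 [0°–70.6°] cycloidal, h=21: full span → s += 21 → s = 21.0000
seg 2 [70.6°–168.2°] dwell: s stays 21.0000
seg 3 [168.2°–195.1°] uniform, h=24: full span → s += 24 → s = 45.0000
seg 4 [195.1°–217.3°] dwell: s stays 45.0000
seg 5 [217.3°–330°] uniform, h=20: θ=269.1° here. β=51.8, B=112.7. 20·51.8/112.7 = 9.1925 → s = 54.1925
radial distance = base radius + s = 37 + 54.1925 = 91.1925

91.1925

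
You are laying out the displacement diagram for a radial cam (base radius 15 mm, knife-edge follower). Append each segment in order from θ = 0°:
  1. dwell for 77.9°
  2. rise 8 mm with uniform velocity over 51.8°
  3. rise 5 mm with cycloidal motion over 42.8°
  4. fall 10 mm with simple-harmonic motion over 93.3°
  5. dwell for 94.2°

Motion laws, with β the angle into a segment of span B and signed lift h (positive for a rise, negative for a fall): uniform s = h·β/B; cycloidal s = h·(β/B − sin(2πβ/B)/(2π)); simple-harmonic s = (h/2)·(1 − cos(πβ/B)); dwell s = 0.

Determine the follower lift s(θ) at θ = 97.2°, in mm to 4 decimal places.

seg 1 [0°–77.9°] dwell: s stays 0.0000
seg 2 [77.9°–129.7°] uniform, h=8: θ=97.2° here. β=19.3, B=51.8. 8·19.3/51.8 = 2.9807 → s = 2.9807

2.9807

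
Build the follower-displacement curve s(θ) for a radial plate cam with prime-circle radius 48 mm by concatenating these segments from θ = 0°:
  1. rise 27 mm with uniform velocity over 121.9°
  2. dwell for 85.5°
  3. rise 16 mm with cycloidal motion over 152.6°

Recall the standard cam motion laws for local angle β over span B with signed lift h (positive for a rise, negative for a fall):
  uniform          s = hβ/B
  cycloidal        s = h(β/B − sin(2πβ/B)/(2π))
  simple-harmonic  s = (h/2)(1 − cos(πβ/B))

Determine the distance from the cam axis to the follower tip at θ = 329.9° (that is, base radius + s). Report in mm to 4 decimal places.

seg 1 [0°–121.9°] uniform, h=27: full span → s += 27 → s = 27.0000
seg 2 [121.9°–207.4°] dwell: s stays 27.0000
seg 3 [207.4°–360°] cycloidal, h=16: θ=329.9° here. β=122.5, B=152.6. 16·(0.8028 − sin(2π·0.8028)/(2π)) = 15.2519 → s = 42.2519
radial distance = base radius + s = 48 + 42.2519 = 90.2519

90.2519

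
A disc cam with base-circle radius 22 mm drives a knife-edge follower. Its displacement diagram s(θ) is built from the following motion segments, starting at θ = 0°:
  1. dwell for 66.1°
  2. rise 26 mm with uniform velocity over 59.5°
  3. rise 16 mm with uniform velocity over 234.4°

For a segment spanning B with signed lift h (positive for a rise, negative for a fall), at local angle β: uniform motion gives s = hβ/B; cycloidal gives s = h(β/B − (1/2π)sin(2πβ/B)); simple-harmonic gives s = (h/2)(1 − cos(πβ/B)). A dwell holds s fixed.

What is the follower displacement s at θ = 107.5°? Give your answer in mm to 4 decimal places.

seg 1 [0°–66.1°] dwell: s stays 0.0000
seg 2 [66.1°–125.6°] uniform, h=26: θ=107.5° here. β=41.4, B=59.5. 26·41.4/59.5 = 18.0908 → s = 18.0908

18.0908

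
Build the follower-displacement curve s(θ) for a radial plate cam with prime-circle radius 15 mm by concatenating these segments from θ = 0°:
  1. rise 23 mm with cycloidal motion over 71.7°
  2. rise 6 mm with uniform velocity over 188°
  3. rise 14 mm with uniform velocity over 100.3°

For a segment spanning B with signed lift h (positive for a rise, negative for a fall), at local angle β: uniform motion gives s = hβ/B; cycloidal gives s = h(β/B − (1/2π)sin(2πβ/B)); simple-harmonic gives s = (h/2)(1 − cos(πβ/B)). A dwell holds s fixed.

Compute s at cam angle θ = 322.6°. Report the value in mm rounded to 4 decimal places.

seg 1 [0°–71.7°] cycloidal, h=23: full span → s += 23 → s = 23.0000
seg 2 [71.7°–259.7°] uniform, h=6: full span → s += 6 → s = 29.0000
seg 3 [259.7°–360°] uniform, h=14: θ=322.6° here. β=62.9, B=100.3. 14·62.9/100.3 = 8.7797 → s = 37.7797

37.7797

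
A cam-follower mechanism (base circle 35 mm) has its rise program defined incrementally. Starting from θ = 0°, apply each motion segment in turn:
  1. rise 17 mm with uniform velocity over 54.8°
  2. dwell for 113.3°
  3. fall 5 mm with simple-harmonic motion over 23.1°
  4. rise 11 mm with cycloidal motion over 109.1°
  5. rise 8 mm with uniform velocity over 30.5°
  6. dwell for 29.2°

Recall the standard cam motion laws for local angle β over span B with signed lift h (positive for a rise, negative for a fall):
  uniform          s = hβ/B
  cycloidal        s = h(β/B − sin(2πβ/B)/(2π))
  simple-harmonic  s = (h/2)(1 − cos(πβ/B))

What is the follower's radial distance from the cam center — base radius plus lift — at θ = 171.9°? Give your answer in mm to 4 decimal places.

seg 1 [0°–54.8°] uniform, h=17: full span → s += 17 → s = 17.0000
seg 2 [54.8°–168.1°] dwell: s stays 17.0000
seg 3 [168.1°–191.2°] simple-harmonic, h=-5: θ=171.9° here. β=3.8, B=23.1. -5/2·(1 − cos(π·0.1645)) = -0.3265 → s = 16.6735
radial distance = base radius + s = 35 + 16.6735 = 51.6735

51.6735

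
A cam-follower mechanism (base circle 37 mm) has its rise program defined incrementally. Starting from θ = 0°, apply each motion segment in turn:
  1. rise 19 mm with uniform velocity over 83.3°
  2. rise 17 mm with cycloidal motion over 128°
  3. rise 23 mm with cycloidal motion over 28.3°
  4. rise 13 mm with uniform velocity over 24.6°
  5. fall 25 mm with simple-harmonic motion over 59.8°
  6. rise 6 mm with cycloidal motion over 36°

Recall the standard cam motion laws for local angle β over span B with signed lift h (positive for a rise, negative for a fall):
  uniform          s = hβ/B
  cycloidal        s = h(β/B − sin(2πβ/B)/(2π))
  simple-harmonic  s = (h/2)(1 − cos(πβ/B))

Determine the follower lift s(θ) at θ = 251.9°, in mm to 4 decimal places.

seg 1 [0°–83.3°] uniform, h=19: full span → s += 19 → s = 19.0000
seg 2 [83.3°–211.3°] cycloidal, h=17: full span → s += 17 → s = 36.0000
seg 3 [211.3°–239.6°] cycloidal, h=23: full span → s += 23 → s = 59.0000
seg 4 [239.6°–264.2°] uniform, h=13: θ=251.9° here. β=12.3, B=24.6. 13·12.3/24.6 = 6.5000 → s = 65.5000

65.5000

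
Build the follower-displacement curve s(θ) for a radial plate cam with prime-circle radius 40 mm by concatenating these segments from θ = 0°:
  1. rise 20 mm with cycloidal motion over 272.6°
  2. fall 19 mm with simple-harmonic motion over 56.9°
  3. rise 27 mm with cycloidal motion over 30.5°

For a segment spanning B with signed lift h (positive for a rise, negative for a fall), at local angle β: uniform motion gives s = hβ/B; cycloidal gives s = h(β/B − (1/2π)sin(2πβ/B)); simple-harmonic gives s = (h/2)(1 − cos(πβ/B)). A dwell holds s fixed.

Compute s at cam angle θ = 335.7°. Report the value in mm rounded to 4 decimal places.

seg 1 [0°–272.6°] cycloidal, h=20: full span → s += 20 → s = 20.0000
seg 2 [272.6°–329.5°] simple-harmonic, h=-19: full span → s += -19 → s = 1.0000
seg 3 [329.5°–360°] cycloidal, h=27: θ=335.7° here. β=6.2, B=30.5. 27·(0.2033 − sin(2π·0.2033)/(2π)) = 1.3752 → s = 2.3752

2.3752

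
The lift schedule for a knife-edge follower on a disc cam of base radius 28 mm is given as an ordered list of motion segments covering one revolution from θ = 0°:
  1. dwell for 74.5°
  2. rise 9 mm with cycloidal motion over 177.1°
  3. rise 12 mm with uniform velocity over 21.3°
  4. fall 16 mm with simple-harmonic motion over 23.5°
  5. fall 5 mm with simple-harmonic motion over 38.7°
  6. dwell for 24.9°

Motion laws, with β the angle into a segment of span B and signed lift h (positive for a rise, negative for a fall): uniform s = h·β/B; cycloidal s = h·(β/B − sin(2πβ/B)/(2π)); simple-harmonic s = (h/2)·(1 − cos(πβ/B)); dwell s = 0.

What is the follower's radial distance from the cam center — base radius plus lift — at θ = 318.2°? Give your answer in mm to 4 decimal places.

seg 1 [0°–74.5°] dwell: s stays 0.0000
seg 2 [74.5°–251.6°] cycloidal, h=9: full span → s += 9 → s = 9.0000
seg 3 [251.6°–272.9°] uniform, h=12: full span → s += 12 → s = 21.0000
seg 4 [272.9°–296.4°] simple-harmonic, h=-16: full span → s += -16 → s = 5.0000
seg 5 [296.4°–335.1°] simple-harmonic, h=-5: θ=318.2° here. β=21.8, B=38.7. -5/2·(1 − cos(π·0.5633)) = -2.9939 → s = 2.0061
radial distance = base radius + s = 28 + 2.0061 = 30.0061

30.0061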